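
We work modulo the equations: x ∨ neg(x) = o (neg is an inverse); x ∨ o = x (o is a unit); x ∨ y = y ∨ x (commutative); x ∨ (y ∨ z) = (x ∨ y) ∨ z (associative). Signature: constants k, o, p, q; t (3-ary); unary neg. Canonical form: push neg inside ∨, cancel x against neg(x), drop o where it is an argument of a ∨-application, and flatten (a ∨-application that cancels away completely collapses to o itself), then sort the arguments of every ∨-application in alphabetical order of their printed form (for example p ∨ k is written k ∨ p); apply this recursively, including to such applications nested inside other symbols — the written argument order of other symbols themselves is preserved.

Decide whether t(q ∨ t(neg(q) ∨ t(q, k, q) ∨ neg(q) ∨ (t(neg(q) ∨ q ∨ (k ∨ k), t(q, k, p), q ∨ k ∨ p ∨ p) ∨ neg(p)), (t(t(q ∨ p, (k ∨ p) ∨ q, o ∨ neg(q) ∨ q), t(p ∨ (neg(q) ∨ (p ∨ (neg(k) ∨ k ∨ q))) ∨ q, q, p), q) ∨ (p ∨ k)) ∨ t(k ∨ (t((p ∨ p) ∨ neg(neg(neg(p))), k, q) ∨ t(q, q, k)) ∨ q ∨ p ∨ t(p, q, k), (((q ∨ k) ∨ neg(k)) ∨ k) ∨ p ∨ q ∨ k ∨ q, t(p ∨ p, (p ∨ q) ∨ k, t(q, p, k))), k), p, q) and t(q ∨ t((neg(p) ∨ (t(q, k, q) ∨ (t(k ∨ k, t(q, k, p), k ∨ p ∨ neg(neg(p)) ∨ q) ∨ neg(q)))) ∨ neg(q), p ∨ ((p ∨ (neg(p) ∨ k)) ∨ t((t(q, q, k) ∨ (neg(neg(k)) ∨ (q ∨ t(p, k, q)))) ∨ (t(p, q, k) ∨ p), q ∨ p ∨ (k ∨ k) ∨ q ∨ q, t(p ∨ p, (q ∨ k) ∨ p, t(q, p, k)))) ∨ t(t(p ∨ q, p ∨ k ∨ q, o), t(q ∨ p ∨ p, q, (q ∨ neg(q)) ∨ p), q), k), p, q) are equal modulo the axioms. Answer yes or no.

Left:  t(q ∨ t(neg(q) ∨ t(q, k, q) ∨ neg(q) ∨ (t(neg(q) ∨ q ∨ (k ∨ k), t(q, k, p), q ∨ k ∨ p ∨ p) ∨ neg(p)), (t(t(q ∨ p, (k ∨ p) ∨ q, o ∨ neg(q) ∨ q), t(p ∨ (neg(q) ∨ (p ∨ (neg(k) ∨ k ∨ q))) ∨ q, q, p), q) ∨ (p ∨ k)) ∨ t(k ∨ (t((p ∨ p) ∨ neg(neg(neg(p))), k, q) ∨ t(q, q, k)) ∨ q ∨ p ∨ t(p, q, k), (((q ∨ k) ∨ neg(k)) ∨ k) ∨ p ∨ q ∨ k ∨ q, t(p ∨ p, (p ∨ q) ∨ k, t(q, p, k))), k), p, q)
  Descend into:  q ∨ t(neg(q) ∨ t(q, k, q) ∨ neg(q) ∨ (t(neg(q) ∨ q ∨ (k ∨ k), t(q, k, p), q ∨ k ∨ p ∨ p) ∨ neg(p)), (t(t(q ∨ p, (k ∨ p) ∨ q, o ∨ neg(q) ∨ q), t(p ∨ (neg(q) ∨ (p ∨ (neg(k) ∨ k ∨ q))) ∨ q, q, p), q) ∨ (p ∨ k)) ∨ t(k ∨ (t((p ∨ p) ∨ neg(neg(neg(p))), k, q) ∨ t(q, q, k)) ∨ q ∨ p ∨ t(p, q, k), (((q ∨ k) ∨ neg(k)) ∨ k) ∨ p ∨ q ∨ k ∨ q, t(p ∨ p, (p ∨ q) ∨ k, t(q, p, k))), k)
  Push neg inside:  distribute neg over ∨ and collapse double neg
  Combine occurrences:  q ∨ t(neg(p) ∨ neg(q) ∨ neg(q) ∨ t(k ∨ k, t(q, k, p), k ∨ p ∨ p ∨ q) ∨ t(q, k, q), k ∨ p ∨ t(k ∨ p ∨ q ∨ t(p, k, q) ∨ t(p, q, k) ∨ t(q, q, k), k ∨ k ∨ p ∨ q ∨ q ∨ q, t(p ∨ p, k ∨ p ∨ q, t(q, p, k))) ∨ t(t(p ∨ q, k ∨ p ∨ q, o), t(p ∨ p ∨ q, q, p), q), k)
  Put back:  t(q ∨ t(neg(p) ∨ neg(q) ∨ neg(q) ∨ t(k ∨ k, t(q, k, p), k ∨ p ∨ p ∨ q) ∨ t(q, k, q), k ∨ p ∨ t(k ∨ p ∨ q ∨ t(p, k, q) ∨ t(p, q, k) ∨ t(q, q, k), k ∨ k ∨ p ∨ q ∨ q ∨ q, t(p ∨ p, k ∨ p ∨ q, t(q, p, k))) ∨ t(t(p ∨ q, k ∨ p ∨ q, o), t(p ∨ p ∨ q, q, p), q), k), p, q)
Right:  t(q ∨ t((neg(p) ∨ (t(q, k, q) ∨ (t(k ∨ k, t(q, k, p), k ∨ p ∨ neg(neg(p)) ∨ q) ∨ neg(q)))) ∨ neg(q), p ∨ ((p ∨ (neg(p) ∨ k)) ∨ t((t(q, q, k) ∨ (neg(neg(k)) ∨ (q ∨ t(p, k, q)))) ∨ (t(p, q, k) ∨ p), q ∨ p ∨ (k ∨ k) ∨ q ∨ q, t(p ∨ p, (q ∨ k) ∨ p, t(q, p, k)))) ∨ t(t(p ∨ q, p ∨ k ∨ q, o), t(q ∨ p ∨ p, q, (q ∨ neg(q)) ∨ p), q), k), p, q)
  Descend into:  q ∨ t((neg(p) ∨ (t(q, k, q) ∨ (t(k ∨ k, t(q, k, p), k ∨ p ∨ neg(neg(p)) ∨ q) ∨ neg(q)))) ∨ neg(q), p ∨ ((p ∨ (neg(p) ∨ k)) ∨ t((t(q, q, k) ∨ (neg(neg(k)) ∨ (q ∨ t(p, k, q)))) ∨ (t(p, q, k) ∨ p), q ∨ p ∨ (k ∨ k) ∨ q ∨ q, t(p ∨ p, (q ∨ k) ∨ p, t(q, p, k)))) ∨ t(t(p ∨ q, p ∨ k ∨ q, o), t(q ∨ p ∨ p, q, (q ∨ neg(q)) ∨ p), q), k)
  Push neg inside:  distribute neg over ∨ and collapse double neg
  Collect terms:  q ∨ t(neg(p) ∨ neg(q) ∨ neg(q) ∨ t(k ∨ k, t(q, k, p), k ∨ p ∨ p ∨ q) ∨ t(q, k, q), k ∨ p ∨ t(k ∨ p ∨ q ∨ t(p, k, q) ∨ t(p, q, k) ∨ t(q, q, k), k ∨ k ∨ p ∨ q ∨ q ∨ q, t(p ∨ p, k ∨ p ∨ q, t(q, p, k))) ∨ t(t(p ∨ q, k ∨ p ∨ q, o), t(p ∨ p ∨ q, q, p), q), k)
  Put back:  t(q ∨ t(neg(p) ∨ neg(q) ∨ neg(q) ∨ t(k ∨ k, t(q, k, p), k ∨ p ∨ p ∨ q) ∨ t(q, k, q), k ∨ p ∨ t(k ∨ p ∨ q ∨ t(p, k, q) ∨ t(p, q, k) ∨ t(q, q, k), k ∨ k ∨ p ∨ q ∨ q ∨ q, t(p ∨ p, k ∨ p ∨ q, t(q, p, k))) ∨ t(t(p ∨ q, k ∨ p ∨ q, o), t(p ∨ p ∨ q, q, p), q), k), p, q)

Answer: yes — both canonical forms are t(q ∨ t(neg(p) ∨ neg(q) ∨ neg(q) ∨ t(k ∨ k, t(q, k, p), k ∨ p ∨ p ∨ q) ∨ t(q, k, q), k ∨ p ∨ t(k ∨ p ∨ q ∨ t(p, k, q) ∨ t(p, q, k) ∨ t(q, q, k), k ∨ k ∨ p ∨ q ∨ q ∨ q, t(p ∨ p, k ∨ p ∨ q, t(q, p, k))) ∨ t(t(p ∨ q, k ∨ p ∨ q, o), t(p ∨ p ∨ q, q, p), q), k), p, q)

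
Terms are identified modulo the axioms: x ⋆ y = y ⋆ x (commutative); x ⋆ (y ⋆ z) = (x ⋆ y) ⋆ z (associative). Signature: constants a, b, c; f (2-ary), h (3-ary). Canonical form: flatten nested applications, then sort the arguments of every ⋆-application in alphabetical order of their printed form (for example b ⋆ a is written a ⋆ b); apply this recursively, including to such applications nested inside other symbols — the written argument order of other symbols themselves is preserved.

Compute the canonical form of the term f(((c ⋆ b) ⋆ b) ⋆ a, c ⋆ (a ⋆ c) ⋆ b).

Answer: f(a ⋆ b ⋆ b ⋆ c, a ⋆ b ⋆ c ⋆ c)

Derivation:
Focus inside:  ((c ⋆ b) ⋆ b) ⋆ a
Flatten:  c ⋆ b ⋆ b ⋆ a
Sort arguments:  a ⋆ b ⋆ b ⋆ c
Rebuild:  f(a ⋆ b ⋆ b ⋆ c, a ⋆ b ⋆ c ⋆ c)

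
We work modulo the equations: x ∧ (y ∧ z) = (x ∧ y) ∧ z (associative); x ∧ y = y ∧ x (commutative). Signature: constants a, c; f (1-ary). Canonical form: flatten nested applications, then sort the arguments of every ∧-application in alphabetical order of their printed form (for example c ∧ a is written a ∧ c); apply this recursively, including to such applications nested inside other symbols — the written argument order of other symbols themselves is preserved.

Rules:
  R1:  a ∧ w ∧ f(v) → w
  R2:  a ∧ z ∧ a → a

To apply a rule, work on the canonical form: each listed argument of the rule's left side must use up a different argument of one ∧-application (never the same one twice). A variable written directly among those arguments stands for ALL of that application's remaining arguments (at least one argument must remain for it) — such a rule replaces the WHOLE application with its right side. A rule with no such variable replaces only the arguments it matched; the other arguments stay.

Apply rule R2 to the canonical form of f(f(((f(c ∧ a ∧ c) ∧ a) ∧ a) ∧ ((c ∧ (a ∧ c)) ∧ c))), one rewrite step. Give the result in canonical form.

Canonical form:  f(f(a ∧ a ∧ a ∧ c ∧ c ∧ c ∧ f(a ∧ c ∧ c)))
R2 matches:  uses a, a;  z := a ∧ c ∧ c ∧ c ∧ f(a ∧ c ∧ c)
The extension variable absorbs all remaining arguments, so the whole application is rewritten.
New term:  f(f(a))

Answer: f(f(a))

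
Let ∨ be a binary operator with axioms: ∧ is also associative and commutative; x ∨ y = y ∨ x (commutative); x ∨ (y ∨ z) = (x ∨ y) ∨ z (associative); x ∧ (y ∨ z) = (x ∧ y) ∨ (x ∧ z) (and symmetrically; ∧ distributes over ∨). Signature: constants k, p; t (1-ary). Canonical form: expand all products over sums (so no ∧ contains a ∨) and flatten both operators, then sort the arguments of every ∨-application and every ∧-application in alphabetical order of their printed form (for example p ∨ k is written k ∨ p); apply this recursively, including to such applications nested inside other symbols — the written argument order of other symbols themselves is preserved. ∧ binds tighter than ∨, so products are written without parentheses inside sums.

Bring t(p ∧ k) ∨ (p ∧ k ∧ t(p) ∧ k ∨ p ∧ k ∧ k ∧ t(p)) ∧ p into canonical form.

Expand:  t(k ∧ p) ∨ k ∧ k ∧ p ∧ p ∧ t(p) ∨ k ∧ k ∧ p ∧ p ∧ t(p)
Sort arguments:  k ∧ k ∧ p ∧ p ∧ t(p) ∨ k ∧ k ∧ p ∧ p ∧ t(p) ∨ t(k ∧ p)

Answer: k ∧ k ∧ p ∧ p ∧ t(p) ∨ k ∧ k ∧ p ∧ p ∧ t(p) ∨ t(k ∧ p)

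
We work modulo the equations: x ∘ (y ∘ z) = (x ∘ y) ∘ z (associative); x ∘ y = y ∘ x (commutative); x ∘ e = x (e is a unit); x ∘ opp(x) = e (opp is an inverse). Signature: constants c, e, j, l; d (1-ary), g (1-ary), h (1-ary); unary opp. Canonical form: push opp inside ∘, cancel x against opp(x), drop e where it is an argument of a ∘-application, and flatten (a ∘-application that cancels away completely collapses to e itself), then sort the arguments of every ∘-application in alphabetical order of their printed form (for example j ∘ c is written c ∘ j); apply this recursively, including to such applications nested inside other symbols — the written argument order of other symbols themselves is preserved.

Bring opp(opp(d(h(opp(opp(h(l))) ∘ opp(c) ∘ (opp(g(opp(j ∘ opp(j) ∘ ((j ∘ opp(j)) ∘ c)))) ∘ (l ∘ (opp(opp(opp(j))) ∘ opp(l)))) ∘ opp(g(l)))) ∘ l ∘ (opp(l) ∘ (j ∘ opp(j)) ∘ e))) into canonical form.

Push opp inside:  distribute opp over ∘ and collapse double opp
Cancel:  l cancels; j cancels
Collect:  d(h(h(l) ∘ opp(c) ∘ opp(g(l)) ∘ opp(g(opp(c))) ∘ opp(j)))

Answer: d(h(h(l) ∘ opp(c) ∘ opp(g(l)) ∘ opp(g(opp(c))) ∘ opp(j)))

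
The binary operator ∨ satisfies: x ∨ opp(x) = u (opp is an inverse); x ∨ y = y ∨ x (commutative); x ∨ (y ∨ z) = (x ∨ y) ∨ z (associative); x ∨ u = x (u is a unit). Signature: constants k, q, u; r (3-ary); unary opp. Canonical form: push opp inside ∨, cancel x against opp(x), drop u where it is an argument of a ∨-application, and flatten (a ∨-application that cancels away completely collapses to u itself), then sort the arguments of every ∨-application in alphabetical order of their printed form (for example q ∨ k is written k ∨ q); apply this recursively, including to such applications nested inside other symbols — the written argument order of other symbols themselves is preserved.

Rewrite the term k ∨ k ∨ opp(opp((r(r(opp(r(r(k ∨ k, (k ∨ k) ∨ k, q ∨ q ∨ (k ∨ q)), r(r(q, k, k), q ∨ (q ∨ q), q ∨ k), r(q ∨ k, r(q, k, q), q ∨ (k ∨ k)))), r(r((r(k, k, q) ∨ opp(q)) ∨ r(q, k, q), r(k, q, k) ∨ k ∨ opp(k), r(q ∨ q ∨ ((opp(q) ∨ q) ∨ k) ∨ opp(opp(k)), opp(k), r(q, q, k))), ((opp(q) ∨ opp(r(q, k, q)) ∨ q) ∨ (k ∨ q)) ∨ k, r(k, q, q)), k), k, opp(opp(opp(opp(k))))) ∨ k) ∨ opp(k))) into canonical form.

Answer: k ∨ k ∨ r(r(opp(r(r(k ∨ k, k ∨ k ∨ k, k ∨ q ∨ q ∨ q), r(r(q, k, k), q ∨ q ∨ q, k ∨ q), r(k ∨ q, r(q, k, q), k ∨ k ∨ q))), r(r(opp(q) ∨ r(k, k, q) ∨ r(q, k, q), r(k, q, k), r(k ∨ k ∨ q ∨ q, opp(k), r(q, q, k))), k ∨ k ∨ opp(r(q, k, q)) ∨ q, r(k, q, q)), k), k, k)

Derivation:
Push opp inside:  distribute opp over ∨ and collapse double opp
Collect:  k ∨ k ∨ r(r(opp(r(r(k ∨ k, k ∨ k ∨ k, k ∨ q ∨ q ∨ q), r(r(q, k, k), q ∨ q ∨ q, k ∨ q), r(k ∨ q, r(q, k, q), k ∨ k ∨ q))), r(r(opp(q) ∨ r(k, k, q) ∨ r(q, k, q), r(k, q, k), r(k ∨ k ∨ q ∨ q, opp(k), r(q, q, k))), k ∨ k ∨ opp(r(q, k, q)) ∨ q, r(k, q, q)), k), k, k)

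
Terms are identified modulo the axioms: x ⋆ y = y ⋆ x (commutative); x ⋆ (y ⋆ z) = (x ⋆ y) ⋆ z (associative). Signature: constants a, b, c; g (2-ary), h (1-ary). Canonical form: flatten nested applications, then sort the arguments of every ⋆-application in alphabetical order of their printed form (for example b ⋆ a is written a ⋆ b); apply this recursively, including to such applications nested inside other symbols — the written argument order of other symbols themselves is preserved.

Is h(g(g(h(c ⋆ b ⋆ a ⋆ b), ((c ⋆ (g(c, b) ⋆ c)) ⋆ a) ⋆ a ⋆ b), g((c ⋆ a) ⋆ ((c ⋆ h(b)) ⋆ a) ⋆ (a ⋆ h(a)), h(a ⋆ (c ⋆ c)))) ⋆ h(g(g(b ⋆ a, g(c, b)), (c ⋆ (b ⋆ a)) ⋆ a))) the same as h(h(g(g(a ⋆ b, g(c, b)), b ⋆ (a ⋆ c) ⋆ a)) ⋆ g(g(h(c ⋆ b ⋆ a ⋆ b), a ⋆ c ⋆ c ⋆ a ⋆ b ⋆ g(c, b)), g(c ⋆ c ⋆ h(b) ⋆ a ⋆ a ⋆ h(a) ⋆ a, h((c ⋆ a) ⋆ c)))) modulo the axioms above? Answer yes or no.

Left:  h(g(g(h(c ⋆ b ⋆ a ⋆ b), ((c ⋆ (g(c, b) ⋆ c)) ⋆ a) ⋆ a ⋆ b), g((c ⋆ a) ⋆ ((c ⋆ h(b)) ⋆ a) ⋆ (a ⋆ h(a)), h(a ⋆ (c ⋆ c)))) ⋆ h(g(g(b ⋆ a, g(c, b)), (c ⋆ (b ⋆ a)) ⋆ a)))
  Work inside:  g(g(h(c ⋆ b ⋆ a ⋆ b), ((c ⋆ (g(c, b) ⋆ c)) ⋆ a) ⋆ a ⋆ b), g((c ⋆ a) ⋆ ((c ⋆ h(b)) ⋆ a) ⋆ (a ⋆ h(a)), h(a ⋆ (c ⋆ c)))) ⋆ h(g(g(b ⋆ a, g(c, b)), (c ⋆ (b ⋆ a)) ⋆ a))
  Inside:  g(g(h(c ⋆ b ⋆ a ⋆ b), ((c ⋆ (g(c, b) ⋆ c)) ⋆ a) ⋆ a ⋆ b), g((c ⋆ a) ⋆ ((c ⋆ h(b)) ⋆ a) ⋆ (a ⋆ h(a)), h(a ⋆ (c ⋆ c))))  →  g(g(h(a ⋆ b ⋆ b ⋆ c), a ⋆ a ⋆ b ⋆ c ⋆ c ⋆ g(c, b)), g(a ⋆ a ⋆ a ⋆ c ⋆ c ⋆ h(a) ⋆ h(b), h(a ⋆ c ⋆ c)))
  Inside:  h(g(g(b ⋆ a, g(c, b)), (c ⋆ (b ⋆ a)) ⋆ a))  →  h(g(g(a ⋆ b, g(c, b)), a ⋆ a ⋆ b ⋆ c))
  Order the arguments:  g(g(h(a ⋆ b ⋆ b ⋆ c), a ⋆ a ⋆ b ⋆ c ⋆ c ⋆ g(c, b)), g(a ⋆ a ⋆ a ⋆ c ⋆ c ⋆ h(a) ⋆ h(b), h(a ⋆ c ⋆ c))) ⋆ h(g(g(a ⋆ b, g(c, b)), a ⋆ a ⋆ b ⋆ c))
  Put back:  h(g(g(h(a ⋆ b ⋆ b ⋆ c), a ⋆ a ⋆ b ⋆ c ⋆ c ⋆ g(c, b)), g(a ⋆ a ⋆ a ⋆ c ⋆ c ⋆ h(a) ⋆ h(b), h(a ⋆ c ⋆ c))) ⋆ h(g(g(a ⋆ b, g(c, b)), a ⋆ a ⋆ b ⋆ c)))
Right:  h(h(g(g(a ⋆ b, g(c, b)), b ⋆ (a ⋆ c) ⋆ a)) ⋆ g(g(h(c ⋆ b ⋆ a ⋆ b), a ⋆ c ⋆ c ⋆ a ⋆ b ⋆ g(c, b)), g(c ⋆ c ⋆ h(b) ⋆ a ⋆ a ⋆ h(a) ⋆ a, h((c ⋆ a) ⋆ c))))
  Focus inside:  h(g(g(a ⋆ b, g(c, b)), b ⋆ (a ⋆ c) ⋆ a)) ⋆ g(g(h(c ⋆ b ⋆ a ⋆ b), a ⋆ c ⋆ c ⋆ a ⋆ b ⋆ g(c, b)), g(c ⋆ c ⋆ h(b) ⋆ a ⋆ a ⋆ h(a) ⋆ a, h((c ⋆ a) ⋆ c)))
  Simplify inside:  h(g(g(a ⋆ b, g(c, b)), b ⋆ (a ⋆ c) ⋆ a))  →  h(g(g(a ⋆ b, g(c, b)), a ⋆ a ⋆ b ⋆ c))
  Simplify inside:  g(g(h(c ⋆ b ⋆ a ⋆ b), a ⋆ c ⋆ c ⋆ a ⋆ b ⋆ g(c, b)), g(c ⋆ c ⋆ h(b) ⋆ a ⋆ a ⋆ h(a) ⋆ a, h((c ⋆ a) ⋆ c)))  →  g(g(h(a ⋆ b ⋆ b ⋆ c), a ⋆ a ⋆ b ⋆ c ⋆ c ⋆ g(c, b)), g(a ⋆ a ⋆ a ⋆ c ⋆ c ⋆ h(a) ⋆ h(b), h(a ⋆ c ⋆ c)))
  Sort arguments:  g(g(h(a ⋆ b ⋆ b ⋆ c), a ⋆ a ⋆ b ⋆ c ⋆ c ⋆ g(c, b)), g(a ⋆ a ⋆ a ⋆ c ⋆ c ⋆ h(a) ⋆ h(b), h(a ⋆ c ⋆ c))) ⋆ h(g(g(a ⋆ b, g(c, b)), a ⋆ a ⋆ b ⋆ c))
  Put back:  h(g(g(h(a ⋆ b ⋆ b ⋆ c), a ⋆ a ⋆ b ⋆ c ⋆ c ⋆ g(c, b)), g(a ⋆ a ⋆ a ⋆ c ⋆ c ⋆ h(a) ⋆ h(b), h(a ⋆ c ⋆ c))) ⋆ h(g(g(a ⋆ b, g(c, b)), a ⋆ a ⋆ b ⋆ c)))

Answer: yes — both canonical forms are h(g(g(h(a ⋆ b ⋆ b ⋆ c), a ⋆ a ⋆ b ⋆ c ⋆ c ⋆ g(c, b)), g(a ⋆ a ⋆ a ⋆ c ⋆ c ⋆ h(a) ⋆ h(b), h(a ⋆ c ⋆ c))) ⋆ h(g(g(a ⋆ b, g(c, b)), a ⋆ a ⋆ b ⋆ c)))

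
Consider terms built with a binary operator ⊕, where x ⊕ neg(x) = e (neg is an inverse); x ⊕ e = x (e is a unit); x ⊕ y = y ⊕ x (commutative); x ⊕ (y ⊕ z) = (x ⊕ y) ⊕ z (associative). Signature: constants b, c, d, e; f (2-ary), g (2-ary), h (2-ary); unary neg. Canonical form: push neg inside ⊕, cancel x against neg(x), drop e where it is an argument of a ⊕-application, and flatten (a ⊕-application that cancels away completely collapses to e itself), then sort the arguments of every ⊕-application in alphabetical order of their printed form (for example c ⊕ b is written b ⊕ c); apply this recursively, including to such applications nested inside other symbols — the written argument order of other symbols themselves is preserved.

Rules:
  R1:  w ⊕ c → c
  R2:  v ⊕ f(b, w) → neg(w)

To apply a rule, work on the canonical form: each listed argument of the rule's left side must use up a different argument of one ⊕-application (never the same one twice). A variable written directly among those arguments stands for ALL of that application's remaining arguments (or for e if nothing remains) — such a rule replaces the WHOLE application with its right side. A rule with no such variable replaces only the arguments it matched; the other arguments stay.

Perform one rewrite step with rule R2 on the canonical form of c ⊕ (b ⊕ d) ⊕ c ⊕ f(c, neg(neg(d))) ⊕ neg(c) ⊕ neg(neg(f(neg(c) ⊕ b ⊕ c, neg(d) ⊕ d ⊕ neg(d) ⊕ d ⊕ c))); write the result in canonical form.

Answer: neg(c)

Derivation:
Canonical form:  b ⊕ c ⊕ d ⊕ f(b, c) ⊕ f(c, d)
R2 matches:  uses f(b, c);  v := b ⊕ c ⊕ d ⊕ f(c, d), w := c
The extension variable absorbs all remaining arguments, so the whole application is rewritten.
Result:  neg(c)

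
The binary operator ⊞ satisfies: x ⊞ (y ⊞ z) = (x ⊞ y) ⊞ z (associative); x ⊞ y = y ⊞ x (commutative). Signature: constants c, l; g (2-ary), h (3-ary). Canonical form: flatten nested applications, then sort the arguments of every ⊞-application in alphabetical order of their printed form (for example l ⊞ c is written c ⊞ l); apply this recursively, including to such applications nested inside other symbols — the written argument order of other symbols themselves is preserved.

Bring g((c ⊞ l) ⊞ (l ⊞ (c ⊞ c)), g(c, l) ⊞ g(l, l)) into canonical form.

Focus inside:  (c ⊞ l) ⊞ (l ⊞ (c ⊞ c))
Un-nest:  c ⊞ l ⊞ l ⊞ c ⊞ c
Order the arguments:  c ⊞ c ⊞ c ⊞ l ⊞ l
Put back:  g(c ⊞ c ⊞ c ⊞ l ⊞ l, g(c, l) ⊞ g(l, l))

Answer: g(c ⊞ c ⊞ c ⊞ l ⊞ l, g(c, l) ⊞ g(l, l))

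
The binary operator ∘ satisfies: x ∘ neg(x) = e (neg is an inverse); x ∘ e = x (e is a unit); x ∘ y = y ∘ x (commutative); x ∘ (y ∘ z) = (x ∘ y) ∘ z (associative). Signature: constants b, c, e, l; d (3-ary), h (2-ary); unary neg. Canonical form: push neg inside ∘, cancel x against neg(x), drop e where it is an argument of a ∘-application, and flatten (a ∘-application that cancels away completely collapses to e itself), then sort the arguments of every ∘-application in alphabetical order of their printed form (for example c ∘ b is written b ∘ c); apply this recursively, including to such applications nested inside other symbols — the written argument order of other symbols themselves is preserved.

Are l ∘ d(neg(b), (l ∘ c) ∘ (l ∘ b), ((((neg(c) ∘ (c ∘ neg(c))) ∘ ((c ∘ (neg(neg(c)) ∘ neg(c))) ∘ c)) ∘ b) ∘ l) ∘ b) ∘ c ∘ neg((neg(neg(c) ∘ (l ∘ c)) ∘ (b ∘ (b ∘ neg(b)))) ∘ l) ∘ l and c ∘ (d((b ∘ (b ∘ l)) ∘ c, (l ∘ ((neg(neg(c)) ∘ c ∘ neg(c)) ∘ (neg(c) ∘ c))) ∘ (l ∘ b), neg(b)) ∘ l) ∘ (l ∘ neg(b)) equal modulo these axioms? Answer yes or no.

Left:  l ∘ d(neg(b), (l ∘ c) ∘ (l ∘ b), ((((neg(c) ∘ (c ∘ neg(c))) ∘ ((c ∘ (neg(neg(c)) ∘ neg(c))) ∘ c)) ∘ b) ∘ l) ∘ b) ∘ c ∘ neg((neg(neg(c) ∘ (l ∘ c)) ∘ (b ∘ (b ∘ neg(b)))) ∘ l) ∘ l
  Push neg inside:  distribute neg over ∘ and collapse double neg
  Combine occurrences:  l ∘ l ∘ d(neg(b), b ∘ c ∘ l ∘ l, b ∘ b ∘ c ∘ l) ∘ c ∘ neg(b)
  Order the arguments:  c ∘ d(neg(b), b ∘ c ∘ l ∘ l, b ∘ b ∘ c ∘ l) ∘ l ∘ l ∘ neg(b)
Right:  c ∘ (d((b ∘ (b ∘ l)) ∘ c, (l ∘ ((neg(neg(c)) ∘ c ∘ neg(c)) ∘ (neg(c) ∘ c))) ∘ (l ∘ b), neg(b)) ∘ l) ∘ (l ∘ neg(b))
  Push neg inside:  distribute neg over ∘ and collapse double neg
  Collect:  c ∘ d(b ∘ b ∘ c ∘ l, b ∘ c ∘ l ∘ l, neg(b)) ∘ l ∘ l ∘ neg(b)

Answer: no — c ∘ d(neg(b), b ∘ c ∘ l ∘ l, b ∘ b ∘ c ∘ l) ∘ l ∘ l ∘ neg(b) vs c ∘ d(b ∘ b ∘ c ∘ l, b ∘ c ∘ l ∘ l, neg(b)) ∘ l ∘ l ∘ neg(b)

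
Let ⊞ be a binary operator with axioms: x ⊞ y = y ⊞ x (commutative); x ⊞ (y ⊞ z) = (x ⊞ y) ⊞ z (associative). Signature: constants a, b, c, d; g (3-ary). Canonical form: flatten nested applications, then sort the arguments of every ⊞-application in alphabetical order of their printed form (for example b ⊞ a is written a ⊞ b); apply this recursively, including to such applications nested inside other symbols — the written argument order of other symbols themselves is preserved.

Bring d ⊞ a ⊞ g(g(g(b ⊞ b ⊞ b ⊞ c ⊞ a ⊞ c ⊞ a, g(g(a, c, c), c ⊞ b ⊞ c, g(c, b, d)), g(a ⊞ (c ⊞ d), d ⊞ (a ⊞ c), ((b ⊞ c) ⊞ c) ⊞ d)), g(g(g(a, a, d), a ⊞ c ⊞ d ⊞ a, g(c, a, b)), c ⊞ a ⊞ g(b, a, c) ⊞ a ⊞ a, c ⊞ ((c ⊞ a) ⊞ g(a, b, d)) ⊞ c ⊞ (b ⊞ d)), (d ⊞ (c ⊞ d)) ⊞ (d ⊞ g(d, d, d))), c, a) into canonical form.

Simplify inside:  g(g(g(b ⊞ b ⊞ b ⊞ c ⊞ a ⊞ c ⊞ a, g(g(a, c, c), c ⊞ b ⊞ c, g(c, b, d)), g(a ⊞ (c ⊞ d), d ⊞ (a ⊞ c), ((b ⊞ c) ⊞ c) ⊞ d)), g(g(g(a, a, d), a ⊞ c ⊞ d ⊞ a, g(c, a, b)), c ⊞ a ⊞ g(b, a, c) ⊞ a ⊞ a, c ⊞ ((c ⊞ a) ⊞ g(a, b, d)) ⊞ c ⊞ (b ⊞ d)), (d ⊞ (c ⊞ d)) ⊞ (d ⊞ g(d, d, d))), c, a)  →  g(g(g(a ⊞ a ⊞ b ⊞ b ⊞ b ⊞ c ⊞ c, g(g(a, c, c), b ⊞ c ⊞ c, g(c, b, d)), g(a ⊞ c ⊞ d, a ⊞ c ⊞ d, b ⊞ c ⊞ c ⊞ d)), g(g(g(a, a, d), a ⊞ a ⊞ c ⊞ d, g(c, a, b)), a ⊞ a ⊞ a ⊞ c ⊞ g(b, a, c), a ⊞ b ⊞ c ⊞ c ⊞ c ⊞ d ⊞ g(a, b, d)), c ⊞ d ⊞ d ⊞ d ⊞ g(d, d, d)), c, a)
Sort:  a ⊞ d ⊞ g(g(g(a ⊞ a ⊞ b ⊞ b ⊞ b ⊞ c ⊞ c, g(g(a, c, c), b ⊞ c ⊞ c, g(c, b, d)), g(a ⊞ c ⊞ d, a ⊞ c ⊞ d, b ⊞ c ⊞ c ⊞ d)), g(g(g(a, a, d), a ⊞ a ⊞ c ⊞ d, g(c, a, b)), a ⊞ a ⊞ a ⊞ c ⊞ g(b, a, c), a ⊞ b ⊞ c ⊞ c ⊞ c ⊞ d ⊞ g(a, b, d)), c ⊞ d ⊞ d ⊞ d ⊞ g(d, d, d)), c, a)

Answer: a ⊞ d ⊞ g(g(g(a ⊞ a ⊞ b ⊞ b ⊞ b ⊞ c ⊞ c, g(g(a, c, c), b ⊞ c ⊞ c, g(c, b, d)), g(a ⊞ c ⊞ d, a ⊞ c ⊞ d, b ⊞ c ⊞ c ⊞ d)), g(g(g(a, a, d), a ⊞ a ⊞ c ⊞ d, g(c, a, b)), a ⊞ a ⊞ a ⊞ c ⊞ g(b, a, c), a ⊞ b ⊞ c ⊞ c ⊞ c ⊞ d ⊞ g(a, b, d)), c ⊞ d ⊞ d ⊞ d ⊞ g(d, d, d)), c, a)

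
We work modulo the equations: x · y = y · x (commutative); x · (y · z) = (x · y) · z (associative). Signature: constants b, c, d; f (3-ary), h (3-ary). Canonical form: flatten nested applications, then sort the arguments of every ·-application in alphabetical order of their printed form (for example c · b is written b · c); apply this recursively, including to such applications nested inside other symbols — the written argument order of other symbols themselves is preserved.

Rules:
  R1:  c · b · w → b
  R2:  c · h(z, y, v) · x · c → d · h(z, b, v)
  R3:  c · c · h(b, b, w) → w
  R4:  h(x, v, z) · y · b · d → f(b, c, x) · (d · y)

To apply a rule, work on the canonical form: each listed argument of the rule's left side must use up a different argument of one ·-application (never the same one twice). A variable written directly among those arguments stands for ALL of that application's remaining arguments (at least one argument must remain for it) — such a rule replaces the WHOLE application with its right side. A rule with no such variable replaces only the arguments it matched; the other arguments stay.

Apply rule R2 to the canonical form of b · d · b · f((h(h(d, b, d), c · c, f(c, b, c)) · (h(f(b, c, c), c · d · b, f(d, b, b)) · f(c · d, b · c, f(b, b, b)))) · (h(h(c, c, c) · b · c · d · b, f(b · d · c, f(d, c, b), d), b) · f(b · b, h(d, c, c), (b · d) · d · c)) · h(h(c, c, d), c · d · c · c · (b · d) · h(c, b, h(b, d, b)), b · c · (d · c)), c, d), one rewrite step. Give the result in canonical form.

Answer: b · b · d · f(f(b · b, h(d, c, c), b · c · d · d) · f(c · d, b · c, f(b, b, b)) · h(b · b · c · d · h(c, c, c), f(b · c · d, f(d, c, b), d), b) · h(f(b, c, c), b · c · d, f(d, b, b)) · h(h(c, c, d), d · h(c, b, h(b, d, b)), b · c · c · d) · h(h(d, b, d), c · c, f(c, b, c)), c, d)

Derivation:
Canonical form:  b · b · d · f(f(b · b, h(d, c, c), b · c · d · d) · f(c · d, b · c, f(b, b, b)) · h(b · b · c · d · h(c, c, c), f(b · c · d, f(d, c, b), d), b) · h(f(b, c, c), b · c · d, f(d, b, b)) · h(h(c, c, d), b · c · c · c · d · d · h(c, b, h(b, d, b)), b · c · c · d) · h(h(d, b, d), c · c, f(c, b, c)), c, d)
R2 matches:  uses c, c, h(c, b, h(b, d, b));  v := h(b, d, b), x := b · c · d · d, y := b, z := c
Every leftover argument binds to the variable; the entire application is replaced.
Giving:  b · b · d · f(f(b · b, h(d, c, c), b · c · d · d) · f(c · d, b · c, f(b, b, b)) · h(b · b · c · d · h(c, c, c), f(b · c · d, f(d, c, b), d), b) · h(f(b, c, c), b · c · d, f(d, b, b)) · h(h(c, c, d), d · h(c, b, h(b, d, b)), b · c · c · d) · h(h(d, b, d), c · c, f(c, b, c)), c, d)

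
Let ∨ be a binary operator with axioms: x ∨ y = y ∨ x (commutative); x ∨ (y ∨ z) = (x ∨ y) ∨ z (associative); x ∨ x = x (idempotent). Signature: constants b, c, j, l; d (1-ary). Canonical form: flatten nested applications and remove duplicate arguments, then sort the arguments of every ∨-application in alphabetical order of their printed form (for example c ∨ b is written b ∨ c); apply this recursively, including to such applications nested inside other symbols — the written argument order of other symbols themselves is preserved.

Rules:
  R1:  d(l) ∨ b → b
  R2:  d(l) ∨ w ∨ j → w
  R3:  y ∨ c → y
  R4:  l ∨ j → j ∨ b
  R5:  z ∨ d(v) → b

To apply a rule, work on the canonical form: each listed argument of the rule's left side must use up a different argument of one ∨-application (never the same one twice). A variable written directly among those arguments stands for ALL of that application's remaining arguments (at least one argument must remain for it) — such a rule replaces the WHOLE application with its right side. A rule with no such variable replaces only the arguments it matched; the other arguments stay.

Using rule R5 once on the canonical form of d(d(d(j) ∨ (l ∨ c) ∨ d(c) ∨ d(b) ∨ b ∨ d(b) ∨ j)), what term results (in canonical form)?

Answer: d(d(b))

Derivation:
Canonical form:  d(d(b ∨ c ∨ d(b) ∨ d(c) ∨ d(j) ∨ j ∨ l))
Match R5:  consume d(b);  v := b, z := b ∨ c ∨ d(c) ∨ d(j) ∨ j ∨ l
The extension variable absorbs all remaining arguments, so the whole application is rewritten.
Giving:  d(d(b))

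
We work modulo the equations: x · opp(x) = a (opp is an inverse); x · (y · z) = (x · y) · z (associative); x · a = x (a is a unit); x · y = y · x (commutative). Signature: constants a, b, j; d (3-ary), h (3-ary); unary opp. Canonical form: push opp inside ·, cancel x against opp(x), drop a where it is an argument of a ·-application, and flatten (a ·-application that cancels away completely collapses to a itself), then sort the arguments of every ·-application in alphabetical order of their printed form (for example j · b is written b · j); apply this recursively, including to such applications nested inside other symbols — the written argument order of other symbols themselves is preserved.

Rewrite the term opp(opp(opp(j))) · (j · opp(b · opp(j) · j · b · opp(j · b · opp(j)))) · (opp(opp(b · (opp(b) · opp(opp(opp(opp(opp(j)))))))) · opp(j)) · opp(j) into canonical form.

Answer: opp(b) · opp(j) · opp(j) · opp(j)

Derivation:
Push opp inside:  distribute opp over · and collapse double opp
Combine occurrences:  opp(j) · opp(j) · opp(j) · opp(b)
Order the arguments:  opp(b) · opp(j) · opp(j) · opp(j)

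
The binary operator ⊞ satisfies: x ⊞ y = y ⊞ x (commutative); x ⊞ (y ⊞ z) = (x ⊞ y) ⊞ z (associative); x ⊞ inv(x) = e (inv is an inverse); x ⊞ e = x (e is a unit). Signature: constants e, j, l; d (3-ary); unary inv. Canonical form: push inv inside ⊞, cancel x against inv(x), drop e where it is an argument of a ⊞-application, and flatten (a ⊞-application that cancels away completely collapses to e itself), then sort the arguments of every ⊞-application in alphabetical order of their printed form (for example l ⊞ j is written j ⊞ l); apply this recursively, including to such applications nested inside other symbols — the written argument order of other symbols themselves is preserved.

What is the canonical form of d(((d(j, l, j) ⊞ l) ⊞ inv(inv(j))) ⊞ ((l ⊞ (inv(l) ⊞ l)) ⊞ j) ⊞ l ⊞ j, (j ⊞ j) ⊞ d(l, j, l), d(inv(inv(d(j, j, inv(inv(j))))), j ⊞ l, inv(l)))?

Work inside:  ((d(j, l, j) ⊞ l) ⊞ inv(inv(j))) ⊞ ((l ⊞ (inv(l) ⊞ l)) ⊞ j) ⊞ l ⊞ j
Push inv inside:  distribute inv over ⊞ and collapse double inv
Combine occurrences:  d(j, l, j) ⊞ l ⊞ l ⊞ l ⊞ j ⊞ j ⊞ j
Order the arguments:  d(j, l, j) ⊞ j ⊞ j ⊞ j ⊞ l ⊞ l ⊞ l
Put back:  d(d(j, l, j) ⊞ j ⊞ j ⊞ j ⊞ l ⊞ l ⊞ l, d(l, j, l) ⊞ j ⊞ j, d(d(j, j, j), j ⊞ l, inv(l)))

Answer: d(d(j, l, j) ⊞ j ⊞ j ⊞ j ⊞ l ⊞ l ⊞ l, d(l, j, l) ⊞ j ⊞ j, d(d(j, j, j), j ⊞ l, inv(l)))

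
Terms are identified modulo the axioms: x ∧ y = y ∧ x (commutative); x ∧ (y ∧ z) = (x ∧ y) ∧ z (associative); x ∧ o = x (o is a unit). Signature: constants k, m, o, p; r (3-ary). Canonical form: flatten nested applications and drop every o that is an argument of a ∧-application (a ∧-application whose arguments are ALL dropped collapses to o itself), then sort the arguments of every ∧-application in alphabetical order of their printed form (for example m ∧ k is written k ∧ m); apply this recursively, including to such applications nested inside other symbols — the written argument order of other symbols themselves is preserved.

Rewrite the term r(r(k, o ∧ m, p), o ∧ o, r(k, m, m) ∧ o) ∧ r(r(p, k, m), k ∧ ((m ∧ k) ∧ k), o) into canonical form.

Simplify inside:  r(r(k, o ∧ m, p), o ∧ o, r(k, m, m) ∧ o)  →  r(r(k, m, p), o, r(k, m, m))
Canonicalize subterm:  r(r(p, k, m), k ∧ ((m ∧ k) ∧ k), o)  →  r(r(p, k, m), k ∧ k ∧ k ∧ m, o)
Sort:  r(r(k, m, p), o, r(k, m, m)) ∧ r(r(p, k, m), k ∧ k ∧ k ∧ m, o)

Answer: r(r(k, m, p), o, r(k, m, m)) ∧ r(r(p, k, m), k ∧ k ∧ k ∧ m, o)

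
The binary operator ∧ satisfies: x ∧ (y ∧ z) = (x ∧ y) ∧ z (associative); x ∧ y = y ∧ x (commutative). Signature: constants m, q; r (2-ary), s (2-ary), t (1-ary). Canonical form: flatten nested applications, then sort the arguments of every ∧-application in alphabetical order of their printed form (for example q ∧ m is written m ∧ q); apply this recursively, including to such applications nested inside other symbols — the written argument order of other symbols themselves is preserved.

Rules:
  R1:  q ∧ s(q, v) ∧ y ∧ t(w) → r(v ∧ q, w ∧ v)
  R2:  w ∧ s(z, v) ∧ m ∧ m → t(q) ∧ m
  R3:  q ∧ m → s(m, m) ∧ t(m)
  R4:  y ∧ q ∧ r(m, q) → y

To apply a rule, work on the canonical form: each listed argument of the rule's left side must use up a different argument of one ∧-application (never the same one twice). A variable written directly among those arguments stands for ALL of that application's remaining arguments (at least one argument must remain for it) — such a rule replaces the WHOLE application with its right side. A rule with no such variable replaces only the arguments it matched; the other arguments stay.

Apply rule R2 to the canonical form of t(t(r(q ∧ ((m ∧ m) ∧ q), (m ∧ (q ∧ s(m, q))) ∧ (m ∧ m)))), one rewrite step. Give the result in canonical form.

Canonical form:  t(t(r(m ∧ m ∧ q ∧ q, m ∧ m ∧ m ∧ q ∧ s(m, q))))
Match R2:  consume m, m, s(m, q);  v := q, w := m ∧ q, z := m
Every leftover argument binds to the variable; the entire application is replaced.
Giving:  t(t(r(m ∧ m ∧ q ∧ q, m ∧ t(q))))

Answer: t(t(r(m ∧ m ∧ q ∧ q, m ∧ t(q))))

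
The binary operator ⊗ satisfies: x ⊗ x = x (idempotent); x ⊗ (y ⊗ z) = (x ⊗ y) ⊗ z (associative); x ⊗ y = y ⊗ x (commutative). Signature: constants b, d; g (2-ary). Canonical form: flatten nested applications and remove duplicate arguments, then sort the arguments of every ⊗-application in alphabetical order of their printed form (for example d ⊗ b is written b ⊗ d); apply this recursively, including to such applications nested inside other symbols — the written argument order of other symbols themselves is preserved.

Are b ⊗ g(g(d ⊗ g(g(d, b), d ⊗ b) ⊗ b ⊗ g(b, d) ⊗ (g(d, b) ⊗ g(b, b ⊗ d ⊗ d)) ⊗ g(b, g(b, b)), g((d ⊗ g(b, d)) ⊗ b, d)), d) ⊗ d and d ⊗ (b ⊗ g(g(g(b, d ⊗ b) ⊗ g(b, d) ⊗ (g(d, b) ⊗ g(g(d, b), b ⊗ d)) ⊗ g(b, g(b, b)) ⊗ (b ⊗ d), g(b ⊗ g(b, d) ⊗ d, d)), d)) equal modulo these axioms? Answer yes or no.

Left:  b ⊗ g(g(d ⊗ g(g(d, b), d ⊗ b) ⊗ b ⊗ g(b, d) ⊗ (g(d, b) ⊗ g(b, b ⊗ d ⊗ d)) ⊗ g(b, g(b, b)), g((d ⊗ g(b, d)) ⊗ b, d)), d) ⊗ d
  Simplify inside:  g(g(d ⊗ g(g(d, b), d ⊗ b) ⊗ b ⊗ g(b, d) ⊗ (g(d, b) ⊗ g(b, b ⊗ d ⊗ d)) ⊗ g(b, g(b, b)), g((d ⊗ g(b, d)) ⊗ b, d)), d)  →  g(g(b ⊗ d ⊗ g(b, b ⊗ d) ⊗ g(b, d) ⊗ g(b, g(b, b)) ⊗ g(d, b) ⊗ g(g(d, b), b ⊗ d), g(b ⊗ d ⊗ g(b, d), d)), d)
  Sort arguments:  b ⊗ d ⊗ g(g(b ⊗ d ⊗ g(b, b ⊗ d) ⊗ g(b, d) ⊗ g(b, g(b, b)) ⊗ g(d, b) ⊗ g(g(d, b), b ⊗ d), g(b ⊗ d ⊗ g(b, d), d)), d)
Right:  d ⊗ (b ⊗ g(g(g(b, d ⊗ b) ⊗ g(b, d) ⊗ (g(d, b) ⊗ g(g(d, b), b ⊗ d)) ⊗ g(b, g(b, b)) ⊗ (b ⊗ d), g(b ⊗ g(b, d) ⊗ d, d)), d))
  Flatten:  d ⊗ b ⊗ g(g(g(b, d ⊗ b) ⊗ g(b, d) ⊗ (g(d, b) ⊗ g(g(d, b), b ⊗ d)) ⊗ g(b, g(b, b)) ⊗ (b ⊗ d), g(b ⊗ g(b, d) ⊗ d, d)), d)
  Canonicalize subterm:  g(g(g(b, d ⊗ b) ⊗ g(b, d) ⊗ (g(d, b) ⊗ g(g(d, b), b ⊗ d)) ⊗ g(b, g(b, b)) ⊗ (b ⊗ d), g(b ⊗ g(b, d) ⊗ d, d)), d)  →  g(g(b ⊗ d ⊗ g(b, b ⊗ d) ⊗ g(b, d) ⊗ g(b, g(b, b)) ⊗ g(d, b) ⊗ g(g(d, b), b ⊗ d), g(b ⊗ d ⊗ g(b, d), d)), d)
  Order the arguments:  b ⊗ d ⊗ g(g(b ⊗ d ⊗ g(b, b ⊗ d) ⊗ g(b, d) ⊗ g(b, g(b, b)) ⊗ g(d, b) ⊗ g(g(d, b), b ⊗ d), g(b ⊗ d ⊗ g(b, d), d)), d)

Answer: yes — both canonical forms are b ⊗ d ⊗ g(g(b ⊗ d ⊗ g(b, b ⊗ d) ⊗ g(b, d) ⊗ g(b, g(b, b)) ⊗ g(d, b) ⊗ g(g(d, b), b ⊗ d), g(b ⊗ d ⊗ g(b, d), d)), d)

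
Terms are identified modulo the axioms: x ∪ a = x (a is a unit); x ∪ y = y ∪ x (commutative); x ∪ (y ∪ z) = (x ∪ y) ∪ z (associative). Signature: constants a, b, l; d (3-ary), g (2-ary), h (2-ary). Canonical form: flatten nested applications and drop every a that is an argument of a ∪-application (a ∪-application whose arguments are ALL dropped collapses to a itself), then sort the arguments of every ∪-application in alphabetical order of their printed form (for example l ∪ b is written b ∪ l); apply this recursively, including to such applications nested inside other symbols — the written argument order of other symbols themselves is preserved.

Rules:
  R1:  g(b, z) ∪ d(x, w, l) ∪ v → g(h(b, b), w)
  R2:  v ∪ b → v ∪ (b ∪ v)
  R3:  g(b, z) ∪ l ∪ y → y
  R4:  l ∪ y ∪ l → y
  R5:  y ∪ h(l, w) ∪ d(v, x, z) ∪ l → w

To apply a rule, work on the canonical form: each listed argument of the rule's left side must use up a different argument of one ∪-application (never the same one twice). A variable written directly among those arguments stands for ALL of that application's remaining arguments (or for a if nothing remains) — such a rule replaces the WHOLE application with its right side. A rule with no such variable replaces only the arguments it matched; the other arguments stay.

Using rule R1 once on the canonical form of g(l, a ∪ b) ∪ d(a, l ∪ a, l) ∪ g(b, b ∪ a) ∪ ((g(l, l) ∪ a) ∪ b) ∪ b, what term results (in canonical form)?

Canonical form:  b ∪ b ∪ d(a, l, l) ∪ g(b, b) ∪ g(l, b) ∪ g(l, l)
Match R1:  consume d(a, l, l), g(b, b);  v := b ∪ b ∪ g(l, b) ∪ g(l, l), w := l, x := a, z := b
The extension variable absorbs all remaining arguments, so the whole application is rewritten.
Giving:  g(h(b, b), l)

Answer: g(h(b, b), l)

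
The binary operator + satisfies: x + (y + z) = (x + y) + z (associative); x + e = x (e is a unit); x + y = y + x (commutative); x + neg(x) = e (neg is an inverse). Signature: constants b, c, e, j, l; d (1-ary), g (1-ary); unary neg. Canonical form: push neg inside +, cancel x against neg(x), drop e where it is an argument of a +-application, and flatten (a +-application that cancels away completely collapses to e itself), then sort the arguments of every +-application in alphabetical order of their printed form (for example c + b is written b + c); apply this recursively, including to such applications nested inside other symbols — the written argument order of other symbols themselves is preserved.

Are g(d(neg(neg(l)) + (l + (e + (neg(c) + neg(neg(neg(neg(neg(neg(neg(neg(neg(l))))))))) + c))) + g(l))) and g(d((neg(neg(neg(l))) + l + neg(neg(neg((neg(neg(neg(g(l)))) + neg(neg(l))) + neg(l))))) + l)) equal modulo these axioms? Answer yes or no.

Left:  g(d(neg(neg(l)) + (l + (e + (neg(c) + neg(neg(neg(neg(neg(neg(neg(neg(neg(l))))))))) + c))) + g(l)))
  Descend into:  neg(neg(l)) + (l + (e + (neg(c) + neg(neg(neg(neg(neg(neg(neg(neg(neg(l))))))))) + c))) + g(l)
  Push neg inside:  distribute neg over + and collapse double neg
  Cancel inverse pairs:  c cancels
  Collect terms:  l + g(l)
  Sort:  g(l) + l
  Rebuild:  g(d(g(l) + l))
Right:  g(d((neg(neg(neg(l))) + l + neg(neg(neg((neg(neg(neg(g(l)))) + neg(neg(l))) + neg(l))))) + l))
  Focus inside:  (neg(neg(neg(l))) + l + neg(neg(neg((neg(neg(neg(g(l)))) + neg(neg(l))) + neg(l))))) + l
  Push neg inside:  distribute neg over + and collapse double neg
  Combine occurrences:  l + g(l)
  Order the arguments:  g(l) + l
  Rebuild:  g(d(g(l) + l))

Answer: yes — both canonical forms are g(d(g(l) + l))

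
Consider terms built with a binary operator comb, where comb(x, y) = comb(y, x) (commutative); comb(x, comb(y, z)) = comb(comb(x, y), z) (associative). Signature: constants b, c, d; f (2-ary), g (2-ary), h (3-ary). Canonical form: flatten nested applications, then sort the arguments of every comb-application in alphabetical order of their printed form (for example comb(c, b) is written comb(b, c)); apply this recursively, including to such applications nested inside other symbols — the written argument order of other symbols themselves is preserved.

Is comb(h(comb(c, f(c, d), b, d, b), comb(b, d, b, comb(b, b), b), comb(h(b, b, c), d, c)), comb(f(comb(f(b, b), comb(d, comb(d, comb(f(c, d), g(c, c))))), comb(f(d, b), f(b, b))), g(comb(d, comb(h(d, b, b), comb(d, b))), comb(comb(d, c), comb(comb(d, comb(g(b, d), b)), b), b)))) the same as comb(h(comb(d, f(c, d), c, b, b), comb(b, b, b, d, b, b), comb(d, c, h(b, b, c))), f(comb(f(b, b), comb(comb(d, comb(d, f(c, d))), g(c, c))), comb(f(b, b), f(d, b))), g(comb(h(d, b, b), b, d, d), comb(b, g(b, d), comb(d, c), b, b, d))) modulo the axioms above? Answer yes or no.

Left:  comb(h(comb(c, f(c, d), b, d, b), comb(b, d, b, comb(b, b), b), comb(h(b, b, c), d, c)), comb(f(comb(f(b, b), comb(d, comb(d, comb(f(c, d), g(c, c))))), comb(f(d, b), f(b, b))), g(comb(d, comb(h(d, b, b), comb(d, b))), comb(comb(d, c), comb(comb(d, comb(g(b, d), b)), b), b))))
  Merge nested applications:  comb(h(comb(c, f(c, d), b, d, b), comb(b, d, b, comb(b, b), b), comb(h(b, b, c), d, c)), f(comb(f(b, b), comb(d, comb(d, comb(f(c, d), g(c, c))))), comb(f(d, b), f(b, b))), g(comb(d, comb(h(d, b, b), comb(d, b))), comb(comb(d, c), comb(comb(d, comb(g(b, d), b)), b), b)))
  Simplify inside:  h(comb(c, f(c, d), b, d, b), comb(b, d, b, comb(b, b), b), comb(h(b, b, c), d, c))  →  h(comb(b, b, c, d, f(c, d)), comb(b, b, b, b, b, d), comb(c, d, h(b, b, c)))
  Canonicalize subterm:  f(comb(f(b, b), comb(d, comb(d, comb(f(c, d), g(c, c))))), comb(f(d, b), f(b, b)))  →  f(comb(d, d, f(b, b), f(c, d), g(c, c)), comb(f(b, b), f(d, b)))
  Inside:  g(comb(d, comb(h(d, b, b), comb(d, b))), comb(comb(d, c), comb(comb(d, comb(g(b, d), b)), b), b))  →  g(comb(b, d, d, h(d, b, b)), comb(b, b, b, c, d, d, g(b, d)))
  Order the arguments:  comb(f(comb(d, d, f(b, b), f(c, d), g(c, c)), comb(f(b, b), f(d, b))), g(comb(b, d, d, h(d, b, b)), comb(b, b, b, c, d, d, g(b, d))), h(comb(b, b, c, d, f(c, d)), comb(b, b, b, b, b, d), comb(c, d, h(b, b, c))))
Right:  comb(h(comb(d, f(c, d), c, b, b), comb(b, b, b, d, b, b), comb(d, c, h(b, b, c))), f(comb(f(b, b), comb(comb(d, comb(d, f(c, d))), g(c, c))), comb(f(b, b), f(d, b))), g(comb(h(d, b, b), b, d, d), comb(b, g(b, d), comb(d, c), b, b, d)))
  Inside:  h(comb(d, f(c, d), c, b, b), comb(b, b, b, d, b, b), comb(d, c, h(b, b, c)))  →  h(comb(b, b, c, d, f(c, d)), comb(b, b, b, b, b, d), comb(c, d, h(b, b, c)))
  Simplify inside:  f(comb(f(b, b), comb(comb(d, comb(d, f(c, d))), g(c, c))), comb(f(b, b), f(d, b)))  →  f(comb(d, d, f(b, b), f(c, d), g(c, c)), comb(f(b, b), f(d, b)))
  Canonicalize subterm:  g(comb(h(d, b, b), b, d, d), comb(b, g(b, d), comb(d, c), b, b, d))  →  g(comb(b, d, d, h(d, b, b)), comb(b, b, b, c, d, d, g(b, d)))
  Sort:  comb(f(comb(d, d, f(b, b), f(c, d), g(c, c)), comb(f(b, b), f(d, b))), g(comb(b, d, d, h(d, b, b)), comb(b, b, b, c, d, d, g(b, d))), h(comb(b, b, c, d, f(c, d)), comb(b, b, b, b, b, d), comb(c, d, h(b, b, c))))

Answer: yes — both canonical forms are comb(f(comb(d, d, f(b, b), f(c, d), g(c, c)), comb(f(b, b), f(d, b))), g(comb(b, d, d, h(d, b, b)), comb(b, b, b, c, d, d, g(b, d))), h(comb(b, b, c, d, f(c, d)), comb(b, b, b, b, b, d), comb(c, d, h(b, b, c))))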